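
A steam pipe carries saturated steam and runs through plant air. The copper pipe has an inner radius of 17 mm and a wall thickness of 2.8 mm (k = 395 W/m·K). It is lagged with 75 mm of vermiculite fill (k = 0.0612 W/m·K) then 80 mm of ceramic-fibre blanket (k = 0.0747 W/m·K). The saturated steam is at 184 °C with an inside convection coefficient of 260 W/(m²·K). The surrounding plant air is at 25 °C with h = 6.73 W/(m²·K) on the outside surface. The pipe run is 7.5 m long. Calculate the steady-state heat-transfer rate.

For a radial system each layer contributes R = ln(r_out/r_in)/(2πkL); films add R = 1/(hA).
R_inner film = 1/(h_i·2πr₁L) = 1/(260×2π×0.017×7.5) = 0.004801 K/W
R_copper pipe wall = ln(19.8/17)/(2π×395×7.5) = 8.191×10^-6 K/W
R_vermiculite fill = ln(94.8/19.8)/(2π×0.0612×7.5) = 0.543 K/W
R_ceramic-fibre blanket = ln(174.8/94.8)/(2π×0.0747×7.5) = 0.1738 K/W
R_outer film = 1/(h_o·2πr_oL) = 1/(6.73×2π×0.1748×7.5) = 0.01804 K/W
R_total = 0.7397 K/W
Q = ΔT/R_total = 159/0.7397

Q ≈ 215 W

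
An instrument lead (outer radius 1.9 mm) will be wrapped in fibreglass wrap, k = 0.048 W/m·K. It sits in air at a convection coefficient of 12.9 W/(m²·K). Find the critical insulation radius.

r_cr ≈ 3.72 mm

For a cylinder r_cr = k/h = 0.048/12.9
r_cr = 3.72 mm; since the bare radius (1.9 mm) is below r_cr, adding a thin layer of insulation will *increase* heat loss.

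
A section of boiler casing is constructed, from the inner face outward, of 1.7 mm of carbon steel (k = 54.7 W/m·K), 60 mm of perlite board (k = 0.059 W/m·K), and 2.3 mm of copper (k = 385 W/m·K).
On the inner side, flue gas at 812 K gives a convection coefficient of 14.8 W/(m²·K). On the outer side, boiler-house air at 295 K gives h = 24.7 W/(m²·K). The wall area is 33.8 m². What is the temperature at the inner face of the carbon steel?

T ≈ 781 K

Using the resistance-network approach (series):
R_inner film = 1/(h_i·A) = 1/(14.8×33.8) = 0.001999 K/W
R_carbon steel = L/(kA) = 0.0017/(54.7×33.8) = 9.195×10^-7 K/W
R_perlite board = L/(kA) = 0.06/(0.059×33.8) = 0.03009 K/W
R_copper = L/(kA) = 0.0023/(385×33.8) = 1.767×10^-7 K/W
R_outer film = 1/(h_o·A) = 1/(24.7×33.8) = 0.001198 K/W
R_total = 0.03329 K/W;  Q = ΔT/R_total = 517/0.03329 = 15530 W
T_interface = T_inner − Q·ΣR(inner→interface) = 812 − 15500×0.001999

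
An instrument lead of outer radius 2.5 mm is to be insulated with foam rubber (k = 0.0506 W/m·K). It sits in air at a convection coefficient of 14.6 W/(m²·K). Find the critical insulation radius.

r_cr ≈ 3.47 mm

For a cylinder r_cr = k/h = 0.0506/14.6
r_cr = 3.47 mm; since the bare radius (2.5 mm) is below r_cr, adding a thin layer of insulation will *increase* heat loss.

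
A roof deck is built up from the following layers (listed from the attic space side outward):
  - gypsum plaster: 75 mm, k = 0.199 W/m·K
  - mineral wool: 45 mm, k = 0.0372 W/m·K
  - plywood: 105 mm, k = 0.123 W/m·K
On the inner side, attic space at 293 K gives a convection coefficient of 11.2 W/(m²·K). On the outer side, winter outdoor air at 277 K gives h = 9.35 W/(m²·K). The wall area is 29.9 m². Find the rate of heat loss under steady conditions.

Q ≈ 181 W

Thermal resistances in series:
R_inner film = 1/(h_i·A) = 1/(11.2×29.9) = 0.002986 K/W
R_gypsum plaster = L/(kA) = 0.075/(0.199×29.9) = 0.0126 K/W
R_mineral wool = L/(kA) = 0.045/(0.0372×29.9) = 0.04046 K/W
R_plywood = L/(kA) = 0.105/(0.123×29.9) = 0.02855 K/W
R_outer film = 1/(h_o·A) = 1/(9.35×29.9) = 0.003577 K/W
R_total = 0.08818 K/W
Q = ΔT / R_total = 16 / 0.08818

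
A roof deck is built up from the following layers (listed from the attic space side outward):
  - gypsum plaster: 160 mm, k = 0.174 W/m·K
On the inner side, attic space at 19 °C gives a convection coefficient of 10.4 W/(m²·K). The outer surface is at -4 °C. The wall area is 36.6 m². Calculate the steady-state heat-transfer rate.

Using the resistance-network approach (series):
R_inner film = 1/(h_i·A) = 1/(10.4×36.6) = 0.002627 K/W
R_gypsum plaster = L/(kA) = 0.16/(0.174×36.6) = 0.02512 K/W
R_total = 0.02775 K/W
Q = ΔT / R_total = 23 / 0.02775

Q ≈ 829 W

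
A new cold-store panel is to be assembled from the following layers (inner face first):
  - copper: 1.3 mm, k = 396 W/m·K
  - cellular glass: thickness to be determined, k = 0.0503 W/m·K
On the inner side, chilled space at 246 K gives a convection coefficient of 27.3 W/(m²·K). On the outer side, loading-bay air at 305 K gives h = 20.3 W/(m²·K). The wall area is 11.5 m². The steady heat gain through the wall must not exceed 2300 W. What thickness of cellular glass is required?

L ≈ 10.5 mm

Using the resistance-network approach (series):
R_inner film = 1/(h_i·A) = 1/(27.3×11.5) = 0.003185 K/W
R_copper = L/(kA) = 0.0013/(396×11.5) = 2.855×10^-7 K/W
R_outer film = 1/(h_o·A) = 1/(20.3×11.5) = 0.004284 K/W
Sum of the known resistances R_other = 0.007469 K/W
Required total resistance R_tot = ΔT/Q_allow = 59/2300 = 0.02565 K/W
R_cellular glass = R_tot − R_other = 0.01818 K/W
L = R·k·A = 0.01818×0.0503×11.5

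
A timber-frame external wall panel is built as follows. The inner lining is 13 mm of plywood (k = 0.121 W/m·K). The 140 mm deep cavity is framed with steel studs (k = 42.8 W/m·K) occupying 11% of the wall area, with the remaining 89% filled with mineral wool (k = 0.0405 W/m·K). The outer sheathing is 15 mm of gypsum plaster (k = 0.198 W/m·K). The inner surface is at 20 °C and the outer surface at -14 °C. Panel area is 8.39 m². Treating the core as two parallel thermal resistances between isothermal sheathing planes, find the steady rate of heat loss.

Sheathing layers in series; stud and cavity paths in parallel between them.
R_inner = 0.013/(0.121×8.39) = 0.01281 K/W
R_stud  = 0.14/(42.8×0.11×8.39) = 0.003544 K/W
R_cav   = 0.14/(0.0405×0.89×8.39) = 0.4629 K/W
1/R_core = 1/R_stud + 1/R_cav → R_core = 0.003517 K/W
R_outer = 0.015/(0.198×8.39) = 0.00903 K/W
R_total = 0.02535 K/W
Q = ΔT/R_total = 34/0.02535

Q ≈ 1340 W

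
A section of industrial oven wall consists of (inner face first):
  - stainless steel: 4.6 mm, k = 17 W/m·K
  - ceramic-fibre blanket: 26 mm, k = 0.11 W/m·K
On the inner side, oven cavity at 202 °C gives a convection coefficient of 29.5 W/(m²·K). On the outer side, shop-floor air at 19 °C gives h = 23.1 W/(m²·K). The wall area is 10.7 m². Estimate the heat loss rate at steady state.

Thermal resistances in series:
R_inner film = 1/(h_i·A) = 1/(29.5×10.7) = 0.003168 K/W
R_stainless steel = L/(kA) = 0.0046/(17×10.7) = 2.529×10^-5 K/W
R_ceramic-fibre blanket = L/(kA) = 0.026/(0.11×10.7) = 0.02209 K/W
R_outer film = 1/(h_o·A) = 1/(23.1×10.7) = 0.004046 K/W
R_total = 0.02933 K/W
Q = ΔT / R_total = 183 / 0.02933

Q ≈ 6240 W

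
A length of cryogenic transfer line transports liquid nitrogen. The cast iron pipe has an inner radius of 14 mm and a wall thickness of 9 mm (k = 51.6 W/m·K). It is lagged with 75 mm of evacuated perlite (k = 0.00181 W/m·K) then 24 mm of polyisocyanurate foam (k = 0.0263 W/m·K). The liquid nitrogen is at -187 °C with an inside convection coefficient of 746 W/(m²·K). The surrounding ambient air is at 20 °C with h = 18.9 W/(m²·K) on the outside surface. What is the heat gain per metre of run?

q′ ≈ 1.61 W/m

Cylindrical conduction, so R = ln(r₂/r₁)/(2πkL) per layer, in series:
R_inner film = 1/(h_i·2πr₁L) = 1/(746×2π×0.014×1) = 0.01524 K/W
R_cast iron pipe wall = ln(23/14)/(2π×51.6×1) = 0.001531 K/W
R_evacuated perlite = ln(98/23)/(2π×0.00181×1) = 127.5 K/W
R_polyisocyanurate foam = ln(122/98)/(2π×0.0263×1) = 1.326 K/W
R_outer film = 1/(h_o·2πr_oL) = 1/(18.9×2π×0.122×1) = 0.06902 K/W
R_total = 128.9 K/W
Q = ΔT/R_total = 207/128.9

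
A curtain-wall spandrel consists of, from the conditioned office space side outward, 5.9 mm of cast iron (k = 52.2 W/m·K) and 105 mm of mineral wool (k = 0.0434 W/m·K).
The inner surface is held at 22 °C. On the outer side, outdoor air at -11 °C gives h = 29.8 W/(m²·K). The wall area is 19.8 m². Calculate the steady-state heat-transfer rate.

Series thermal resistances:
R_cast iron = L/(kA) = 0.0059/(52.2×19.8) = 5.708×10^-6 K/W
R_mineral wool = L/(kA) = 0.105/(0.0434×19.8) = 0.1222 K/W
R_outer film = 1/(h_o·A) = 1/(29.8×19.8) = 0.001695 K/W
R_total = 0.1239 K/W
Q = ΔT / R_total = 33 / 0.1239

Q ≈ 266 W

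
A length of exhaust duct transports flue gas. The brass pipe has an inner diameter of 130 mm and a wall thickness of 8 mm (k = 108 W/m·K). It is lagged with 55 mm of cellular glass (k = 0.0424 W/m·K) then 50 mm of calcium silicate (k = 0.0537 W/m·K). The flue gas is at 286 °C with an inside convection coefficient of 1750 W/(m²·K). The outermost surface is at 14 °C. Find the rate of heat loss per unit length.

q′ ≈ 88.1 W/m

Per-layer cylindrical resistances, series-summed:
R_inner film = 1/(h_i·2πr₁L) = 1/(1750×2π×0.065×1) = 0.001399 K/W
R_brass pipe wall = ln(73/65)/(2π×108×1) = 1.711×10^-4 K/W
R_cellular glass = ln(128/73)/(2π×0.0424×1) = 2.108 K/W
R_calcium silicate = ln(178/128)/(2π×0.0537×1) = 0.9773 K/W
R_total = 3.087 K/W
Q = ΔT/R_total = 272/3.087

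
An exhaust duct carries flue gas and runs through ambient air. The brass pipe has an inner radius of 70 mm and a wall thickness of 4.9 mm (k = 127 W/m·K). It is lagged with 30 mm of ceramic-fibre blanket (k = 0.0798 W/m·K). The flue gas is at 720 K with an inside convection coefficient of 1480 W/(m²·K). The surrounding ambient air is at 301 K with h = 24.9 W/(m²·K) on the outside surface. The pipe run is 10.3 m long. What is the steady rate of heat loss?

Q ≈ 5880 W

Per-layer cylindrical resistances, series-summed:
R_inner film = 1/(h_i·2πr₁L) = 1/(1480×2π×0.07×10.3) = 1.491×10^-4 K/W
R_brass pipe wall = ln(74.9/70)/(2π×127×10.3) = 8.232×10^-6 K/W
R_ceramic-fibre blanket = ln(104.9/74.9)/(2π×0.0798×10.3) = 0.06523 K/W
R_outer film = 1/(h_o·2πr_oL) = 1/(24.9×2π×0.1049×10.3) = 0.005916 K/W
R_total = 0.0713 K/W
Q = ΔT/R_total = 419/0.0713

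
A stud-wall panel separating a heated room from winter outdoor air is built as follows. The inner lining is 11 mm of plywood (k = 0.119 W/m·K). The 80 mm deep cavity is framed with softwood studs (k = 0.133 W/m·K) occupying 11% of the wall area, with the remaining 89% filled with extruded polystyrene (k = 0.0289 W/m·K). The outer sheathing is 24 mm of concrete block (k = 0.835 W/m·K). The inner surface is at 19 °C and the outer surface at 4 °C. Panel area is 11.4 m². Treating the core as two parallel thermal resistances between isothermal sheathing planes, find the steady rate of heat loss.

Q ≈ 81.3 W

Sheathing layers in series; stud and cavity paths in parallel between them.
R_inner = 0.011/(0.119×11.4) = 0.008109 K/W
R_stud  = 0.08/(0.133×0.11×11.4) = 0.4797 K/W
R_cav   = 0.08/(0.0289×0.89×11.4) = 0.2728 K/W
1/R_core = 1/R_stud + 1/R_cav → R_core = 0.1739 K/W
R_outer = 0.024/(0.835×11.4) = 0.002521 K/W
R_total = 0.1845 K/W
Q = ΔT/R_total = 15/0.1845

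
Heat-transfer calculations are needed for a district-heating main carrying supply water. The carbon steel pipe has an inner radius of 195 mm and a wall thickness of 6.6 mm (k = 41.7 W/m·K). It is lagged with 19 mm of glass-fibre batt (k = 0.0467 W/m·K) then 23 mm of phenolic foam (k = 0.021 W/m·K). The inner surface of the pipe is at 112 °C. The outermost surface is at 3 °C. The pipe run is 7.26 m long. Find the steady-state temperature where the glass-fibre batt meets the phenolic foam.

T ≈ 80.4 °C

Radial resistances (cylindrical: R_cond = ln(r_o/r_i)/(2πkL), R_conv = 1/(h·2πrL)):
R_carbon steel pipe wall = ln(201.6/195)/(2π×41.7×7.26) = 1.75×10^-5 K/W
R_glass-fibre batt = ln(220.6/201.6)/(2π×0.0467×7.26) = 0.04228 K/W
R_phenolic foam = ln(243.6/220.6)/(2π×0.021×7.26) = 0.1035 K/W
R_total = 0.1458 K/W
Q = ΔT/R_total = 109/0.1458
Q = 747 W
T_interface = T_inner − Q·ΣR(inner→interface) = 112 − 747×0.0423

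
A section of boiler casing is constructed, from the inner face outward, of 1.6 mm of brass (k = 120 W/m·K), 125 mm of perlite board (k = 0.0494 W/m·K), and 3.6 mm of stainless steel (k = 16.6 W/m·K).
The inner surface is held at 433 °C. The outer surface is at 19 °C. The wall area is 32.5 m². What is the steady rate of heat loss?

Model the wall as resistances in series:
R_brass = L/(kA) = 0.0016/(120×32.5) = 4.103×10^-7 K/W
R_perlite board = L/(kA) = 0.125/(0.0494×32.5) = 0.07786 K/W
R_stainless steel = L/(kA) = 0.0036/(16.6×32.5) = 6.673×10^-6 K/W
R_total = 0.07786 K/W
Q = ΔT / R_total = 414 / 0.07786

Q ≈ 5320 W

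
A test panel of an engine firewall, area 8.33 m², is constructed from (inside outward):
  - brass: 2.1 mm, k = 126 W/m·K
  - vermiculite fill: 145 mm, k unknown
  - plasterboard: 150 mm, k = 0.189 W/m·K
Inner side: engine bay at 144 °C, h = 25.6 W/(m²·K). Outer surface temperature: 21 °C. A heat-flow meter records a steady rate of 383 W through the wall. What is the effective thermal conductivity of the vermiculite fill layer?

Model the wall as resistances in series:
R_inner film = 1/(h_i·A) = 1/(25.6×8.33) = 0.004689 K/W
R_brass = L/(kA) = 0.0021/(126×8.33) = 2.001×10^-6 K/W
R_plasterboard = L/(kA) = 0.15/(0.189×8.33) = 0.09528 K/W
Sum of known resistances R_other = 0.09997 K/W
Total R = ΔT/Q = 123/383 = 0.3211 K/W
R_vermiculite fill = R_total − R_other = 0.2212 K/W
k = L/(R·A) = 0.145/(0.2212×8.33)

k ≈ 0.0787 W/(m·K)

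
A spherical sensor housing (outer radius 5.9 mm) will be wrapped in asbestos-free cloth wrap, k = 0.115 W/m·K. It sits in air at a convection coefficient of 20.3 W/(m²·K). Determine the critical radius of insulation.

r_cr ≈ 11.3 mm

For a sphere r_cr = 2k/h = 2×0.115/20.3
r_cr = 11.3 mm; since the bare radius (5.9 mm) is below r_cr, adding a thin layer of insulation will *increase* heat loss.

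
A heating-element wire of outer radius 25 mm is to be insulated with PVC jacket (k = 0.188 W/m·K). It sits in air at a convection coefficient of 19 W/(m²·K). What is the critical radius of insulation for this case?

For a cylinder r_cr = k/h = 0.188/19
r_cr = 9.89 mm; since the bare radius (25 mm) is above r_cr, any added insulation will reduce heat loss.

r_cr ≈ 9.89 mm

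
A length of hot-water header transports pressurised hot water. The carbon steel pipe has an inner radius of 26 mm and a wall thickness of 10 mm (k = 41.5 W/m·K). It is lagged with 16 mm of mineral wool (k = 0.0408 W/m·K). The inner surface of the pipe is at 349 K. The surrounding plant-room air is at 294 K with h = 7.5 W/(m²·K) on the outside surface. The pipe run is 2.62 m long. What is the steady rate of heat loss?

Per-layer cylindrical resistances, series-summed:
R_carbon steel pipe wall = ln(36/26)/(2π×41.5×2.62) = 4.763×10^-4 K/W
R_mineral wool = ln(52/36)/(2π×0.0408×2.62) = 0.5475 K/W
R_outer film = 1/(h_o·2πr_oL) = 1/(7.5×2π×0.052×2.62) = 0.1558 K/W
R_total = 0.7037 K/W
Q = ΔT/R_total = 55/0.7037

Q ≈ 78.2 W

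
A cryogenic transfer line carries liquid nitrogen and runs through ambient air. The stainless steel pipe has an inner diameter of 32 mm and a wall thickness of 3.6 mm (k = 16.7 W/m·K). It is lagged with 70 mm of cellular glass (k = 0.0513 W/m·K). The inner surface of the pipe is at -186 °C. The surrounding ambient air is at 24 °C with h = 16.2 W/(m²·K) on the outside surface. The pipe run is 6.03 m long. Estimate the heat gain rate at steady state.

Q ≈ 262 W

Treating each annulus and film as a series resistance:
R_stainless steel pipe wall = ln(19.6/16)/(2π×16.7×6.03) = 3.207×10^-4 K/W
R_cellular glass = ln(89.6/19.6)/(2π×0.0513×6.03) = 0.782 K/W
R_outer film = 1/(h_o·2πr_oL) = 1/(16.2×2π×0.0896×6.03) = 0.01818 K/W
R_total = 0.8005 K/W
Q = ΔT/R_total = 210/0.8005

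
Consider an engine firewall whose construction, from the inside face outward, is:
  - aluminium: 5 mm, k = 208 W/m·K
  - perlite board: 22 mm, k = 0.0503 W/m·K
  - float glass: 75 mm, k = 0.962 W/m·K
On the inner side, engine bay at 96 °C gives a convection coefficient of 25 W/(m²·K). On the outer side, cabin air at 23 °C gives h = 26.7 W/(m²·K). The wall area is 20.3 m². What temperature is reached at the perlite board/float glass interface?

T ≈ 37.2 °C

Treating each layer as a thermal resistance in series:
R_inner film = 1/(h_i·A) = 1/(25×20.3) = 0.00197 K/W
R_aluminium = L/(kA) = 0.005/(208×20.3) = 1.184×10^-6 K/W
R_perlite board = L/(kA) = 0.022/(0.0503×20.3) = 0.02155 K/W
R_float glass = L/(kA) = 0.075/(0.962×20.3) = 0.003841 K/W
R_outer film = 1/(h_o·A) = 1/(26.7×20.3) = 0.001845 K/W
R_total = 0.0292 K/W;  Q = ΔT/R_total = 73/0.0292 = 2500 W
T_interface = T_inner − Q·ΣR(inner→interface) = 96 − 2500×0.02352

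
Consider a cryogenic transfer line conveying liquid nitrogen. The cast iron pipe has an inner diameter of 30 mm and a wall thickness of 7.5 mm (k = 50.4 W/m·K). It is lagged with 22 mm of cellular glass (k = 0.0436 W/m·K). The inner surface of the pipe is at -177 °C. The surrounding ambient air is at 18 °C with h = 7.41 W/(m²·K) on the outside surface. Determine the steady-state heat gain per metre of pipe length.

q′ ≈ 65.6 W/m

Per-layer cylindrical resistances, series-summed:
R_cast iron pipe wall = ln(22.5/15)/(2π×50.4×1) = 0.00128 K/W
R_cellular glass = ln(44.5/22.5)/(2π×0.0436×1) = 2.489 K/W
R_outer film = 1/(h_o·2πr_oL) = 1/(7.41×2π×0.0445×1) = 0.4827 K/W
R_total = 2.973 K/W
Q = ΔT/R_total = 195/2.973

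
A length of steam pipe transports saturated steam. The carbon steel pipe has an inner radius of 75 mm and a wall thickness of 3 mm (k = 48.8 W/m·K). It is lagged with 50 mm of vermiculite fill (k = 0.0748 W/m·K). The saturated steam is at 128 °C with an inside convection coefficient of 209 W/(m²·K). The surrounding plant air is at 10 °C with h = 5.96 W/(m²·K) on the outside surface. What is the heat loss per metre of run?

Per-layer cylindrical resistances, series-summed:
R_inner film = 1/(h_i·2πr₁L) = 1/(209×2π×0.075×1) = 0.01015 K/W
R_carbon steel pipe wall = ln(78/75)/(2π×48.8×1) = 1.279×10^-4 K/W
R_vermiculite fill = ln(128/78)/(2π×0.0748×1) = 1.054 K/W
R_outer film = 1/(h_o·2πr_oL) = 1/(5.96×2π×0.128×1) = 0.2086 K/W
R_total = 1.273 K/W
Q = ΔT/R_total = 118/1.273

q′ ≈ 92.7 W/m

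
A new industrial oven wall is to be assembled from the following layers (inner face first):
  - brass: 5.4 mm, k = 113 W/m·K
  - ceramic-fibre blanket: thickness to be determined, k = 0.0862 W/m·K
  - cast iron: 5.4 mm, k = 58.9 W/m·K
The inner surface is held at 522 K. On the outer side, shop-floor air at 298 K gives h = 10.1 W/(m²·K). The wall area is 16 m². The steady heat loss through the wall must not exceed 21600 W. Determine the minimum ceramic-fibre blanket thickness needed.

L ≈ 5.76 mm

Thermal resistances in series:
R_brass = L/(kA) = 0.0054/(113×16) = 2.987×10^-6 K/W
R_cast iron = L/(kA) = 0.0054/(58.9×16) = 5.73×10^-6 K/W
R_outer film = 1/(h_o·A) = 1/(10.1×16) = 0.006188 K/W
Sum of the known resistances R_other = 0.006197 K/W
Required total resistance R_tot = ΔT/Q_allow = 224/21600 = 0.01037 K/W
R_ceramic-fibre blanket = R_tot − R_other = 0.004174 K/W
L = R·k·A = 0.004174×0.0862×16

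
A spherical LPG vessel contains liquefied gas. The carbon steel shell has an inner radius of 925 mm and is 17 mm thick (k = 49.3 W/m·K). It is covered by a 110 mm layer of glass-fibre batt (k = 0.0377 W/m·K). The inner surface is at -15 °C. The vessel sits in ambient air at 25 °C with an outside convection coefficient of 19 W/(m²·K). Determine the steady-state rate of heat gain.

Q ≈ 168 W

Each spherical layer contributes R = (1/r_i − 1/r_o)/(4πk):
R_carbon steel shell = (1/0.925 − 1/0.942)/(4π×49.3) = 3.149×10^-5 K/W
R_glass-fibre batt = (1/0.942 − 1/1.052)/(4π×0.0377) = 0.2343 K/W
R_outer film = 1/(h·4πr_o²) = 1/(19×4π×1.052²) = 0.003784 K/W
R_total = 0.2381 K/W
Q = ΔT/R_total = 40/0.2381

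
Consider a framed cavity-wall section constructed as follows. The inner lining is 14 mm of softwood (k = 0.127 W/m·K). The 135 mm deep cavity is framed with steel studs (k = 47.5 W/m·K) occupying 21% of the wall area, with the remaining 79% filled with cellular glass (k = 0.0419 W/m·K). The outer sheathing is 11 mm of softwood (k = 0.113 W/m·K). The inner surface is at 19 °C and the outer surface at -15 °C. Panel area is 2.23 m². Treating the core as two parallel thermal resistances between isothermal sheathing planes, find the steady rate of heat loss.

Sheathing layers in series; stud and cavity paths in parallel between them.
R_inner = 0.014/(0.127×2.23) = 0.04943 K/W
R_stud  = 0.135/(47.5×0.21×2.23) = 0.006069 K/W
R_cav   = 0.135/(0.0419×0.79×2.23) = 1.829 K/W
1/R_core = 1/R_stud + 1/R_cav → R_core = 0.006049 K/W
R_outer = 0.011/(0.113×2.23) = 0.04365 K/W
R_total = 0.09913 K/W
Q = ΔT/R_total = 34/0.09913

Q ≈ 343 W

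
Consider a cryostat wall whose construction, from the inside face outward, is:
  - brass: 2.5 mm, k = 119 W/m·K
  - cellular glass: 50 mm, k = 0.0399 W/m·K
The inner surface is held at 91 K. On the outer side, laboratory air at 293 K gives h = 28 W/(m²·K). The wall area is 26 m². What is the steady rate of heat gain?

Model the wall as resistances in series:
R_brass = L/(kA) = 0.0025/(119×26) = 8.08×10^-7 K/W
R_cellular glass = L/(kA) = 0.05/(0.0399×26) = 0.0482 K/W
R_outer film = 1/(h_o·A) = 1/(28×26) = 0.001374 K/W
R_total = 0.04957 K/W
Q = ΔT / R_total = 202 / 0.04957

Q ≈ 4070 W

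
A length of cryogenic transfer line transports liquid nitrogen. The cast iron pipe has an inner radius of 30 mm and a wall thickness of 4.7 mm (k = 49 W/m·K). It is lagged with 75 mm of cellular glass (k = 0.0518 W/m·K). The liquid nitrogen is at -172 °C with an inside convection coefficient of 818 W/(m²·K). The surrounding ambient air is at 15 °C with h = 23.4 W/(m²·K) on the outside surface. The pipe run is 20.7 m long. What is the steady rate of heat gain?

Q ≈ 1070 W

For a radial system each layer contributes R = ln(r_out/r_in)/(2πkL); films add R = 1/(hA).
R_inner film = 1/(h_i·2πr₁L) = 1/(818×2π×0.03×20.7) = 3.133×10^-4 K/W
R_cast iron pipe wall = ln(34.7/30)/(2π×49×20.7) = 2.284×10^-5 K/W
R_cellular glass = ln(109.7/34.7)/(2π×0.0518×20.7) = 0.1708 K/W
R_outer film = 1/(h_o·2πr_oL) = 1/(23.4×2π×0.1097×20.7) = 0.002995 K/W
R_total = 0.1742 K/W
Q = ΔT/R_total = 187/0.1742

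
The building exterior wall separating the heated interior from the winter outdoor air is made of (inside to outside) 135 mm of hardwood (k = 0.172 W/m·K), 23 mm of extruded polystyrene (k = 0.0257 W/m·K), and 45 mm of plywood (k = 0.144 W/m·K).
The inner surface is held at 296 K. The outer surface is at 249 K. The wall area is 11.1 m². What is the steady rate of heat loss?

Q ≈ 262 W

Series thermal resistances:
R_hardwood = L/(kA) = 0.135/(0.172×11.1) = 0.07071 K/W
R_extruded polystyrene = L/(kA) = 0.023/(0.0257×11.1) = 0.08063 K/W
R_plywood = L/(kA) = 0.045/(0.144×11.1) = 0.02815 K/W
R_total = 0.1795 K/W
Q = ΔT / R_total = 47 / 0.1795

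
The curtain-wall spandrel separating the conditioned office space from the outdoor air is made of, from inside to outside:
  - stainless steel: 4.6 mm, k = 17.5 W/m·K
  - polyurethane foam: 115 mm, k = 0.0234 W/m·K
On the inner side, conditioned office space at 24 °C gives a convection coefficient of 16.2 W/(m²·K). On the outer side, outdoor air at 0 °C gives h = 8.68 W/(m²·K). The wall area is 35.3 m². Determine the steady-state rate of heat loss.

Treating each layer as a thermal resistance in series:
R_inner film = 1/(h_i·A) = 1/(16.2×35.3) = 0.001749 K/W
R_stainless steel = L/(kA) = 0.0046/(17.5×35.3) = 7.446×10^-6 K/W
R_polyurethane foam = L/(kA) = 0.115/(0.0234×35.3) = 0.1392 K/W
R_outer film = 1/(h_o·A) = 1/(8.68×35.3) = 0.003264 K/W
R_total = 0.1442 K/W
Q = ΔT / R_total = 24 / 0.1442

Q ≈ 166 W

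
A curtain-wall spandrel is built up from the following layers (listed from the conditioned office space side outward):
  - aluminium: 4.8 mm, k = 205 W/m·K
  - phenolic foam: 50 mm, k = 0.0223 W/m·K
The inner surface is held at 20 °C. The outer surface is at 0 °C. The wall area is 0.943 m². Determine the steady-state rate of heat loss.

Q ≈ 8.41 W

Thermal resistances in series:
R_aluminium = L/(kA) = 0.0048/(205×0.943) = 2.483×10^-5 K/W
R_phenolic foam = L/(kA) = 0.05/(0.0223×0.943) = 2.378 K/W
R_total = 2.378 K/W
Q = ΔT / R_total = 20 / 2.378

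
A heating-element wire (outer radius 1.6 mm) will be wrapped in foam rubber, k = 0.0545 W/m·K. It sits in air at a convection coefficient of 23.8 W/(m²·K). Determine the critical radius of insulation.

For a cylinder r_cr = k/h = 0.0545/23.8
r_cr = 2.29 mm; since the bare radius (1.6 mm) is below r_cr, adding a thin layer of insulation will *increase* heat loss.

r_cr ≈ 2.29 mm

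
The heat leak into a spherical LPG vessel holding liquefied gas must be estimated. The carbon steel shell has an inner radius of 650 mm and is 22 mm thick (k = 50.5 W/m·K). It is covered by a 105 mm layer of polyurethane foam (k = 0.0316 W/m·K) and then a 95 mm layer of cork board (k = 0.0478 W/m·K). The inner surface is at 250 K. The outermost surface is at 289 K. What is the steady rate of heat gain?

Spherical conduction: R = (1/r_in − 1/r_out)/(4πk) per layer; series-sum.
R_carbon steel shell = (1/0.65 − 1/0.672)/(4π×50.5) = 7.937×10^-5 K/W
R_polyurethane foam = (1/0.672 − 1/0.777)/(4π×0.0316) = 0.5064 K/W
R_cork board = (1/0.777 − 1/0.872)/(4π×0.0478) = 0.2334 K/W
R_total = 0.7399 K/W
Q = ΔT/R_total = 39/0.7399

Q ≈ 52.7 W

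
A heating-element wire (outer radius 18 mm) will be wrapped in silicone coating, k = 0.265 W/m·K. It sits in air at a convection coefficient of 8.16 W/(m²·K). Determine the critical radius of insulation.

For a cylinder r_cr = k/h = 0.265/8.16
r_cr = 32.5 mm; since the bare radius (18 mm) is below r_cr, adding a thin layer of insulation will *increase* heat loss.

r_cr ≈ 32.5 mm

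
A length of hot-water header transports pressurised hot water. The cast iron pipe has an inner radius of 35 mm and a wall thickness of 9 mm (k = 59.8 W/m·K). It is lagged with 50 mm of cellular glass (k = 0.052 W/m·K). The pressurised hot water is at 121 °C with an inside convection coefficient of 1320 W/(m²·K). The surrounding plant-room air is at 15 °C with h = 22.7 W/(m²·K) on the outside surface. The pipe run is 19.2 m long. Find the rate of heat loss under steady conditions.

Q ≈ 847 W

For a radial system each layer contributes R = ln(r_out/r_in)/(2πkL); films add R = 1/(hA).
R_inner film = 1/(h_i·2πr₁L) = 1/(1320×2π×0.035×19.2) = 1.794×10^-4 K/W
R_cast iron pipe wall = ln(44/35)/(2π×59.8×19.2) = 3.172×10^-5 K/W
R_cellular glass = ln(94/44)/(2π×0.052×19.2) = 0.121 K/W
R_outer film = 1/(h_o·2πr_oL) = 1/(22.7×2π×0.094×19.2) = 0.003885 K/W
R_total = 0.1251 K/W
Q = ΔT/R_total = 106/0.1251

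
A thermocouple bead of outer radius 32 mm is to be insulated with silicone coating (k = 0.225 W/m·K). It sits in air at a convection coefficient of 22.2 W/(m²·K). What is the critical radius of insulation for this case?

For a sphere r_cr = 2k/h = 2×0.225/22.2
r_cr = 20.3 mm; since the bare radius (32 mm) is above r_cr, any added insulation will reduce heat loss.

r_cr ≈ 20.3 mm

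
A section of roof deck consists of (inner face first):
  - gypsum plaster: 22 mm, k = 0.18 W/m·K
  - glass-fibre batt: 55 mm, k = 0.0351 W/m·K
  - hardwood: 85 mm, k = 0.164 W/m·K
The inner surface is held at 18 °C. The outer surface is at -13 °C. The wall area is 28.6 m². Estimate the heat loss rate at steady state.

Series thermal resistances:
R_gypsum plaster = L/(kA) = 0.022/(0.18×28.6) = 0.004274 K/W
R_glass-fibre batt = L/(kA) = 0.055/(0.0351×28.6) = 0.05479 K/W
R_hardwood = L/(kA) = 0.085/(0.164×28.6) = 0.01812 K/W
R_total = 0.07718 K/W
Q = ΔT / R_total = 31 / 0.07718

Q ≈ 402 W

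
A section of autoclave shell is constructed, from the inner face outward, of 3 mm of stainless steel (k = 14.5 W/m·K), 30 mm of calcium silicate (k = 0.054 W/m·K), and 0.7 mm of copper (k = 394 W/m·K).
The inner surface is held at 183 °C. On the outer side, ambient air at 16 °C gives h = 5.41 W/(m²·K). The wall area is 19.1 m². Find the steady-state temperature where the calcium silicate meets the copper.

T ≈ 57.7 °C

Thermal resistances in series:
R_stainless steel = L/(kA) = 0.003/(14.5×19.1) = 1.083×10^-5 K/W
R_calcium silicate = L/(kA) = 0.03/(0.054×19.1) = 0.02909 K/W
R_copper = L/(kA) = 0.0007/(394×19.1) = 9.302×10^-8 K/W
R_outer film = 1/(h_o·A) = 1/(5.41×19.1) = 0.009678 K/W
R_total = 0.03878 K/W;  Q = ΔT/R_total = 167/0.03878 = 4307 W
T_interface = T_inner − Q·ΣR(inner→interface) = 183 − 4310×0.0291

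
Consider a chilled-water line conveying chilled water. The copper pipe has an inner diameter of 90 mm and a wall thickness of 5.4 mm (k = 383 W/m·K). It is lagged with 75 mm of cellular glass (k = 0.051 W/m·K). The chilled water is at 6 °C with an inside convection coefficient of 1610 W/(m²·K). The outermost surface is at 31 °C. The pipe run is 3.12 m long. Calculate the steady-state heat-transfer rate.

Q ≈ 27.4 W

For a radial system each layer contributes R = ln(r_out/r_in)/(2πkL); films add R = 1/(hA).
R_inner film = 1/(h_i·2πr₁L) = 1/(1610×2π×0.045×3.12) = 7.041×10^-4 K/W
R_copper pipe wall = ln(50.4/45)/(2π×383×3.12) = 1.509×10^-5 K/W
R_cellular glass = ln(125.4/50.4)/(2π×0.051×3.12) = 0.9117 K/W
R_total = 0.9124 K/W
Q = ΔT/R_total = 25/0.9124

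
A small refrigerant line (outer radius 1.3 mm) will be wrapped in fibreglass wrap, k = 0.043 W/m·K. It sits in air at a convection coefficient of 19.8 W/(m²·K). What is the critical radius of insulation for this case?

r_cr ≈ 2.17 mm

For a cylinder r_cr = k/h = 0.043/19.8
r_cr = 2.17 mm; since the bare radius (1.3 mm) is below r_cr, adding a thin layer of insulation will *increase* heat loss.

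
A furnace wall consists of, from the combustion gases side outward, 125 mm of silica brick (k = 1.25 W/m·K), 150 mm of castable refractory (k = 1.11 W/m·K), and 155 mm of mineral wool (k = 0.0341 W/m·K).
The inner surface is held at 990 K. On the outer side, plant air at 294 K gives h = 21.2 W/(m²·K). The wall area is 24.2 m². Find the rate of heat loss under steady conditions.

Series thermal resistances:
R_silica brick = L/(kA) = 0.125/(1.25×24.2) = 0.004132 K/W
R_castable refractory = L/(kA) = 0.15/(1.11×24.2) = 0.005584 K/W
R_mineral wool = L/(kA) = 0.155/(0.0341×24.2) = 0.1878 K/W
R_outer film = 1/(h_o·A) = 1/(21.2×24.2) = 0.001949 K/W
R_total = 0.1995 K/W
Q = ΔT / R_total = 696 / 0.1995

Q ≈ 3490 W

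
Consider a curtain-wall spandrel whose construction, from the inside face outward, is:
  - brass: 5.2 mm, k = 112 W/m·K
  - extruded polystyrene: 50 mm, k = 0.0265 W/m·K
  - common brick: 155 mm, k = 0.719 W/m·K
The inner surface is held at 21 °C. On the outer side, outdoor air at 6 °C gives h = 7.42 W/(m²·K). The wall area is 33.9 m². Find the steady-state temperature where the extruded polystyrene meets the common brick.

Thermal resistances in series:
R_brass = L/(kA) = 0.0052/(112×33.9) = 1.37×10^-6 K/W
R_extruded polystyrene = L/(kA) = 0.05/(0.0265×33.9) = 0.05566 K/W
R_common brick = L/(kA) = 0.155/(0.719×33.9) = 0.006359 K/W
R_outer film = 1/(h_o·A) = 1/(7.42×33.9) = 0.003976 K/W
R_total = 0.06599 K/W;  Q = ΔT/R_total = 15/0.06599 = 227.3 W
T_interface = T_inner − Q·ΣR(inner→interface) = 21 − 227×0.05566

T ≈ 8.35 °C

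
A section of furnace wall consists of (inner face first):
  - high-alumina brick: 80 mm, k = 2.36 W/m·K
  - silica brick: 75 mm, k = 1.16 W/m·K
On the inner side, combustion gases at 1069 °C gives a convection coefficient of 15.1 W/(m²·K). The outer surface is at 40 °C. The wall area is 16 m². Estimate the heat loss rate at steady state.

Q ≈ 99900 W

Using the resistance-network approach (series):
R_inner film = 1/(h_i·A) = 1/(15.1×16) = 0.004139 K/W
R_high-alumina brick = L/(kA) = 0.08/(2.36×16) = 0.002119 K/W
R_silica brick = L/(kA) = 0.075/(1.16×16) = 0.004041 K/W
R_total = 0.0103 K/W
Q = ΔT / R_total = 1029 / 0.0103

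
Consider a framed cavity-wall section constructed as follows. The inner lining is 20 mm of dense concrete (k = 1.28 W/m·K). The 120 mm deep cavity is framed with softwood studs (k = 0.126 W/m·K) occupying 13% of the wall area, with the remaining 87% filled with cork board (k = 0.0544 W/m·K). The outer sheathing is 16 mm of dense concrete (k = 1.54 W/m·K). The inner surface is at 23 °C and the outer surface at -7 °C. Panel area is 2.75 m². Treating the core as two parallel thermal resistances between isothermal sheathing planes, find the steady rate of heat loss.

Q ≈ 43.2 W

Sheathing layers in series; stud and cavity paths in parallel between them.
R_inner = 0.02/(1.28×2.75) = 0.005682 K/W
R_stud  = 0.12/(0.126×0.13×2.75) = 2.664 K/W
R_cav   = 0.12/(0.0544×0.87×2.75) = 0.922 K/W
1/R_core = 1/R_stud + 1/R_cav → R_core = 0.6849 K/W
R_outer = 0.016/(1.54×2.75) = 0.003778 K/W
R_total = 0.6944 K/W
Q = ΔT/R_total = 30/0.6944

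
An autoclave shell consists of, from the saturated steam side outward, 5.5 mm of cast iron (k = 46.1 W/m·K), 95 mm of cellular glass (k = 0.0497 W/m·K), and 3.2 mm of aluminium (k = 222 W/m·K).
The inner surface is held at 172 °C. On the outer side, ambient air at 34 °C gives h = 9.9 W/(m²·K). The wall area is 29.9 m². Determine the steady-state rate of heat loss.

Treating each layer as a thermal resistance in series:
R_cast iron = L/(kA) = 0.0055/(46.1×29.9) = 3.99×10^-6 K/W
R_cellular glass = L/(kA) = 0.095/(0.0497×29.9) = 0.06393 K/W
R_aluminium = L/(kA) = 0.0032/(222×29.9) = 4.821×10^-7 K/W
R_outer film = 1/(h_o·A) = 1/(9.9×29.9) = 0.003378 K/W
R_total = 0.06731 K/W
Q = ΔT / R_total = 138 / 0.06731

Q ≈ 2050 W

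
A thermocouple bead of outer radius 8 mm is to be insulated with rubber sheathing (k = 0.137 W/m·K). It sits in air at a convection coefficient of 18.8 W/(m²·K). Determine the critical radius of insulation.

For a sphere r_cr = 2k/h = 2×0.137/18.8
r_cr = 14.6 mm; since the bare radius (8 mm) is below r_cr, adding a thin layer of insulation will *increase* heat loss.

r_cr ≈ 14.6 mm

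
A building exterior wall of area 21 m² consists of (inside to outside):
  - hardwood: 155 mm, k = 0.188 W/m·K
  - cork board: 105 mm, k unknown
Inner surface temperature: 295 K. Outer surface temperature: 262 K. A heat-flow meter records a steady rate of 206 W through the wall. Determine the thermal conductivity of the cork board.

k ≈ 0.0413 W/(m·K)

Series thermal resistances:
R_hardwood = L/(kA) = 0.155/(0.188×21) = 0.03926 K/W
Sum of known resistances R_other = 0.03926 K/W
Total R = ΔT/Q = 33/206 = 0.1602 K/W
R_cork board = R_total − R_other = 0.1209 K/W
k = L/(R·A) = 0.105/(0.1209×21)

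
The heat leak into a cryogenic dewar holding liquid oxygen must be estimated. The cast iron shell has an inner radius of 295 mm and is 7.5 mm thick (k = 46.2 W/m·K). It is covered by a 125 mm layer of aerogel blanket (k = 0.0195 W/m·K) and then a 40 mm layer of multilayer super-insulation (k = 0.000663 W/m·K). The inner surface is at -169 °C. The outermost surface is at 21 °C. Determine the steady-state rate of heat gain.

Q ≈ 6.79 W

Each spherical layer contributes R = (1/r_i − 1/r_o)/(4πk):
R_cast iron shell = (1/0.295 − 1/0.3025)/(4π×46.2) = 1.448×10^-4 K/W
R_aerogel blanket = (1/0.3025 − 1/0.4275)/(4π×0.0195) = 3.945 K/W
R_multilayer super-insulation = (1/0.4275 − 1/0.4675)/(4π×0.000663) = 24.02 K/W
R_total = 27.97 K/W
Q = ΔT/R_total = 190/27.97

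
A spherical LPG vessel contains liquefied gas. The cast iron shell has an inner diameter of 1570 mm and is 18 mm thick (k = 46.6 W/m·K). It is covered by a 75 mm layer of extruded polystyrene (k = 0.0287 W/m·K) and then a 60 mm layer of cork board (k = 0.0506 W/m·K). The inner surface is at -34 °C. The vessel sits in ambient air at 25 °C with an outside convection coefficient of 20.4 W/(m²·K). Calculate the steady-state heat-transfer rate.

Spherical conduction: R = (1/r_in − 1/r_out)/(4πk) per layer; series-sum.
R_cast iron shell = (1/0.785 − 1/0.803)/(4π×46.6) = 4.876×10^-5 K/W
R_extruded polystyrene = (1/0.803 − 1/0.878)/(4π×0.0287) = 0.295 K/W
R_cork board = (1/0.878 − 1/0.938)/(4π×0.0506) = 0.1146 K/W
R_outer film = 1/(h·4πr_o²) = 1/(20.4×4π×0.938²) = 0.004434 K/W
R_total = 0.414 K/W
Q = ΔT/R_total = 59/0.414

Q ≈ 143 W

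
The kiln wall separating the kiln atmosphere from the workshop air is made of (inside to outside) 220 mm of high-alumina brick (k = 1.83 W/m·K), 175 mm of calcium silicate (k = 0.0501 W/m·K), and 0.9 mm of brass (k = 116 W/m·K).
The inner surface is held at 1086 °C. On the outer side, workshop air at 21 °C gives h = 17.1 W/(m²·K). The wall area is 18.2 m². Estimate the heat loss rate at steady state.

Q ≈ 5280 W

Thermal resistances in series:
R_high-alumina brick = L/(kA) = 0.22/(1.83×18.2) = 0.006605 K/W
R_calcium silicate = L/(kA) = 0.175/(0.0501×18.2) = 0.1919 K/W
R_brass = L/(kA) = 0.0009/(116×18.2) = 4.263×10^-7 K/W
R_outer film = 1/(h_o·A) = 1/(17.1×18.2) = 0.003213 K/W
R_total = 0.2017 K/W
Q = ΔT / R_total = 1065 / 0.2017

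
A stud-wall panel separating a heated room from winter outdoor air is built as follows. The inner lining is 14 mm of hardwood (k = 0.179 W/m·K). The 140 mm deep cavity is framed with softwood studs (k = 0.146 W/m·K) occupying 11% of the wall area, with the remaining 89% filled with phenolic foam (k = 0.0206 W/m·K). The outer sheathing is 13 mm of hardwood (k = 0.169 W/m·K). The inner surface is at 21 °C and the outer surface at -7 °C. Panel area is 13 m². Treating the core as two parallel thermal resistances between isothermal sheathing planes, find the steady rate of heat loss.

Sheathing layers in series; stud and cavity paths in parallel between them.
R_inner = 0.014/(0.179×13) = 0.006016 K/W
R_stud  = 0.14/(0.146×0.11×13) = 0.6706 K/W
R_cav   = 0.14/(0.0206×0.89×13) = 0.5874 K/W
1/R_core = 1/R_stud + 1/R_cav → R_core = 0.3131 K/W
R_outer = 0.013/(0.169×13) = 0.005917 K/W
R_total = 0.325 K/W
Q = ΔT/R_total = 28/0.325

Q ≈ 86.1 W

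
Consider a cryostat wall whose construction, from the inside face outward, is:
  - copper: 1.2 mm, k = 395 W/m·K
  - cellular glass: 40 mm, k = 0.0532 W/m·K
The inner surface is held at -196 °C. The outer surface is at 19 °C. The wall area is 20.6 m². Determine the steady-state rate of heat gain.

Q ≈ 5890 W

Series thermal resistances:
R_copper = L/(kA) = 0.0012/(395×20.6) = 1.475×10^-7 K/W
R_cellular glass = L/(kA) = 0.04/(0.0532×20.6) = 0.0365 K/W
R_total = 0.0365 K/W
Q = ΔT / R_total = 215 / 0.0365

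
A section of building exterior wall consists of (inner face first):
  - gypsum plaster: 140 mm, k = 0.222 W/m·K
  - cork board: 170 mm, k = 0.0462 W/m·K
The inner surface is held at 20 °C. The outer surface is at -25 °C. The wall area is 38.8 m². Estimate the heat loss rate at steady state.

Treating each layer as a thermal resistance in series:
R_gypsum plaster = L/(kA) = 0.14/(0.222×38.8) = 0.01625 K/W
R_cork board = L/(kA) = 0.17/(0.0462×38.8) = 0.09484 K/W
R_total = 0.1111 K/W
Q = ΔT / R_total = 45 / 0.1111

Q ≈ 405 W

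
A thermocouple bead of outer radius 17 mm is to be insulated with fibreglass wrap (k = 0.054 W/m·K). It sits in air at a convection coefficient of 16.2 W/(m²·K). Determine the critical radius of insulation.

For a sphere r_cr = 2k/h = 2×0.054/16.2
r_cr = 6.67 mm; since the bare radius (17 mm) is above r_cr, any added insulation will reduce heat loss.

r_cr ≈ 6.67 mm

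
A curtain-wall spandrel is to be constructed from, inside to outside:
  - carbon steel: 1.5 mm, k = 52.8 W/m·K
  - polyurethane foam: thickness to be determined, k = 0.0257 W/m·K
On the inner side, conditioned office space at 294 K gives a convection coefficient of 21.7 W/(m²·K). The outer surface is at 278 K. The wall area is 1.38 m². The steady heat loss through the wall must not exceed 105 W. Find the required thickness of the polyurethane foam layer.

L ≈ 4.22 mm

Thermal resistances in series:
R_inner film = 1/(h_i·A) = 1/(21.7×1.38) = 0.03339 K/W
R_carbon steel = L/(kA) = 0.0015/(52.8×1.38) = 2.059×10^-5 K/W
Sum of the known resistances R_other = 0.03341 K/W
Required total resistance R_tot = ΔT/Q_allow = 16/105 = 0.1524 K/W
R_polyurethane foam = R_tot − R_other = 0.119 K/W
L = R·k·A = 0.119×0.0257×1.38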